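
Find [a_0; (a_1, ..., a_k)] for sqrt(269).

Write x_i = (sqrt(269) + m_i)/d_i with (m_0, d_0) = (0, 1). a_0 = floor(sqrt(269)) = 16, since 16^2 = 256 <= 269 < 289 = 17^2.
Iterate m_{i+1} = d_i*a_i - m_i, d_{i+1} = (269 - m_{i+1}^2)/d_i, a_{i+1} = floor((a_0 + m_{i+1})/d_{i+1}):
  m_1 = 1*16 - 0 = 16, d_1 = (269 - 16^2)/1 = 13/1 = 13, a_1 = floor((16 + 16)/13) = 2.
  m_2 = 13*2 - 16 = 10, d_2 = (269 - 10^2)/13 = 169/13 = 13, a_2 = floor((16 + 10)/13) = 2.
  m_3 = 13*2 - 10 = 16, d_3 = (269 - 16^2)/13 = 13/13 = 1, a_3 = floor((16 + 16)/1) = 32.
  m_4 = 1*32 - 16 = 16, d_4 = (269 - 16^2)/1 = 13/1 = 13: (m_4, d_4) = (m_1, d_1) = (16, 13), so from here the quotients repeat a_1, ..., a_3; the period length is 3.
Hence the expansion of sqrt(269) is a_0 = 16 followed by the repeating block 2, 2, 32 (period 3).

[16; (2, 2, 32)]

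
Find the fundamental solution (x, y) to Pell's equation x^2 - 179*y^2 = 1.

(x, y) = (4190210, 313191)

First expand sqrt(179) as a continued fraction. With x_i = (sqrt(179) + m_i)/d_i and (m_0, d_0) = (0, 1): a_0 = floor(sqrt(179)) = 13, since 13^2 = 169 <= 179 < 196 = 14^2.
Iterate m_{i+1} = d_i*a_i - m_i, d_{i+1} = (179 - m_{i+1}^2)/d_i, a_{i+1} = floor((a_0 + m_{i+1})/d_{i+1}):
  m_1 = 1*13 - 0 = 13, d_1 = (179 - 13^2)/1 = 10/1 = 10, a_1 = floor((13 + 13)/10) = 2.
  m_2 = 10*2 - 13 = 7, d_2 = (179 - 7^2)/10 = 130/10 = 13, a_2 = floor((13 + 7)/13) = 1.
  m_3 = 13*1 - 7 = 6, d_3 = (179 - 6^2)/13 = 143/13 = 11, a_3 = floor((13 + 6)/11) = 1.
  m_4 = 11*1 - 6 = 5, d_4 = (179 - 5^2)/11 = 154/11 = 14, a_4 = floor((13 + 5)/14) = 1.
  m_5 = 14*1 - 5 = 9, d_5 = (179 - 9^2)/14 = 98/14 = 7, a_5 = floor((13 + 9)/7) = 3.
  m_6 = 7*3 - 9 = 12, d_6 = (179 - 12^2)/7 = 35/7 = 5, a_6 = floor((13 + 12)/5) = 5.
  m_7 = 5*5 - 12 = 13, d_7 = (179 - 13^2)/5 = 10/5 = 2, a_7 = floor((13 + 13)/2) = 13.
  m_8 = 2*13 - 13 = 13, d_8 = (179 - 13^2)/2 = 10/2 = 5, a_8 = floor((13 + 13)/5) = 5.
  m_9 = 5*5 - 13 = 12, d_9 = (179 - 12^2)/5 = 35/5 = 7, a_9 = floor((13 + 12)/7) = 3.
  m_10 = 7*3 - 12 = 9, d_10 = (179 - 9^2)/7 = 98/7 = 14, a_10 = floor((13 + 9)/14) = 1.
  m_11 = 14*1 - 9 = 5, d_11 = (179 - 5^2)/14 = 154/14 = 11, a_11 = floor((13 + 5)/11) = 1.
  m_12 = 11*1 - 5 = 6, d_12 = (179 - 6^2)/11 = 143/11 = 13, a_12 = floor((13 + 6)/13) = 1.
  m_13 = 13*1 - 6 = 7, d_13 = (179 - 7^2)/13 = 130/13 = 10, a_13 = floor((13 + 7)/10) = 2.
  m_14 = 10*2 - 7 = 13, d_14 = (179 - 13^2)/10 = 10/10 = 1, a_14 = floor((13 + 13)/1) = 26.
  m_15 = 1*26 - 13 = 13, d_15 = (179 - 13^2)/1 = 10/1 = 10: (m_15, d_15) = (m_1, d_1) = (13, 10), so from here the quotients repeat a_1, ..., a_14; the period length is 14.
So sqrt(179) = [13; (2, 1, 1, 1, 3, 5, 13, 5, 3, 1, 1, 1, 2, 26)] with period length k = 14.
k is even, so the fundamental solution of x^2 - 179y^2 = 1 is (p_{k-1}, q_{k-1}) = (p_13, q_13); compute convergents through index 13.
Convergents (p_i = a_i*p_{i-1} + p_{i-2}, q_i = a_i*q_{i-1} + q_{i-2} with p_{-2}=0, p_{-1}=1, q_{-2}=1, q_{-1}=0):
  i=0: a_0=13, p_0 = 13*1 + 0 = 13, q_0 = 13*0 + 1 = 1.
  i=1: a_1=2, p_1 = 2*13 + 1 = 27, q_1 = 2*1 + 0 = 2.
  i=2: a_2=1, p_2 = 1*27 + 13 = 40, q_2 = 1*2 + 1 = 3.
  i=3: a_3=1, p_3 = 1*40 + 27 = 67, q_3 = 1*3 + 2 = 5.
  i=4: a_4=1, p_4 = 1*67 + 40 = 107, q_4 = 1*5 + 3 = 8.
  i=5: a_5=3, p_5 = 3*107 + 67 = 388, q_5 = 3*8 + 5 = 29.
  i=6: a_6=5, p_6 = 5*388 + 107 = 2047, q_6 = 5*29 + 8 = 153.
  i=7: a_7=13, p_7 = 13*2047 + 388 = 26999, q_7 = 13*153 + 29 = 2018.
  i=8: a_8=5, p_8 = 5*26999 + 2047 = 137042, q_8 = 5*2018 + 153 = 10243.
  i=9: a_9=3, p_9 = 3*137042 + 26999 = 438125, q_9 = 3*10243 + 2018 = 32747.
  i=10: a_10=1, p_10 = 1*438125 + 137042 = 575167, q_10 = 1*32747 + 10243 = 42990.
  i=11: a_11=1, p_11 = 1*575167 + 438125 = 1013292, q_11 = 1*42990 + 32747 = 75737.
  i=12: a_12=1, p_12 = 1*1013292 + 575167 = 1588459, q_12 = 1*75737 + 42990 = 118727.
  i=13: a_13=2, p_13 = 2*1588459 + 1013292 = 4190210, q_13 = 2*118727 + 75737 = 313191.
Check: 4190210^2 - 179*313191^2 = 17557859844100 - 17557859844099 = 1, so (x, y) = (4190210, 313191) solves the equation, and by the theorem it is the least positive solution.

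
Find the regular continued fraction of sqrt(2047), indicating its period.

[45; (4, 9, 1, 4, 8, 45, 8, 4, 1, 9, 4, 90)]

Write x_i = (sqrt(2047) + m_i)/d_i with (m_0, d_0) = (0, 1). a_0 = floor(sqrt(2047)) = 45, since 45^2 = 2025 <= 2047 < 2116 = 46^2.
Iterate m_{i+1} = d_i*a_i - m_i, d_{i+1} = (2047 - m_{i+1}^2)/d_i, a_{i+1} = floor((a_0 + m_{i+1})/d_{i+1}):
  m_1 = 1*45 - 0 = 45, d_1 = (2047 - 45^2)/1 = 22/1 = 22, a_1 = floor((45 + 45)/22) = 4.
  m_2 = 22*4 - 45 = 43, d_2 = (2047 - 43^2)/22 = 198/22 = 9, a_2 = floor((45 + 43)/9) = 9.
  m_3 = 9*9 - 43 = 38, d_3 = (2047 - 38^2)/9 = 603/9 = 67, a_3 = floor((45 + 38)/67) = 1.
  m_4 = 67*1 - 38 = 29, d_4 = (2047 - 29^2)/67 = 1206/67 = 18, a_4 = floor((45 + 29)/18) = 4.
  m_5 = 18*4 - 29 = 43, d_5 = (2047 - 43^2)/18 = 198/18 = 11, a_5 = floor((45 + 43)/11) = 8.
  m_6 = 11*8 - 43 = 45, d_6 = (2047 - 45^2)/11 = 22/11 = 2, a_6 = floor((45 + 45)/2) = 45.
  m_7 = 2*45 - 45 = 45, d_7 = (2047 - 45^2)/2 = 22/2 = 11, a_7 = floor((45 + 45)/11) = 8.
  m_8 = 11*8 - 45 = 43, d_8 = (2047 - 43^2)/11 = 198/11 = 18, a_8 = floor((45 + 43)/18) = 4.
  m_9 = 18*4 - 43 = 29, d_9 = (2047 - 29^2)/18 = 1206/18 = 67, a_9 = floor((45 + 29)/67) = 1.
  m_10 = 67*1 - 29 = 38, d_10 = (2047 - 38^2)/67 = 603/67 = 9, a_10 = floor((45 + 38)/9) = 9.
  m_11 = 9*9 - 38 = 43, d_11 = (2047 - 43^2)/9 = 198/9 = 22, a_11 = floor((45 + 43)/22) = 4.
  m_12 = 22*4 - 43 = 45, d_12 = (2047 - 45^2)/22 = 22/22 = 1, a_12 = floor((45 + 45)/1) = 90.
  m_13 = 1*90 - 45 = 45, d_13 = (2047 - 45^2)/1 = 22/1 = 22: (m_13, d_13) = (m_1, d_1) = (45, 22), so from here the quotients repeat a_1, ..., a_12; the period length is 12.
Hence the expansion of sqrt(2047) is a_0 = 45 followed by the repeating block 4, 9, 1, 4, 8, 45, 8, 4, 1, 9, 4, 90 (period 12).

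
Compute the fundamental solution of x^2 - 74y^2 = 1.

(x, y) = (3699, 430)

First expand sqrt(74) as a continued fraction. With x_i = (sqrt(74) + m_i)/d_i and (m_0, d_0) = (0, 1): a_0 = floor(sqrt(74)) = 8, since 8^2 = 64 <= 74 < 81 = 9^2.
Iterate m_{i+1} = d_i*a_i - m_i, d_{i+1} = (74 - m_{i+1}^2)/d_i, a_{i+1} = floor((a_0 + m_{i+1})/d_{i+1}):
  m_1 = 1*8 - 0 = 8, d_1 = (74 - 8^2)/1 = 10/1 = 10, a_1 = floor((8 + 8)/10) = 1.
  m_2 = 10*1 - 8 = 2, d_2 = (74 - 2^2)/10 = 70/10 = 7, a_2 = floor((8 + 2)/7) = 1.
  m_3 = 7*1 - 2 = 5, d_3 = (74 - 5^2)/7 = 49/7 = 7, a_3 = floor((8 + 5)/7) = 1.
  m_4 = 7*1 - 5 = 2, d_4 = (74 - 2^2)/7 = 70/7 = 10, a_4 = floor((8 + 2)/10) = 1.
  m_5 = 10*1 - 2 = 8, d_5 = (74 - 8^2)/10 = 10/10 = 1, a_5 = floor((8 + 8)/1) = 16.
  m_6 = 1*16 - 8 = 8, d_6 = (74 - 8^2)/1 = 10/1 = 10: (m_6, d_6) = (m_1, d_1) = (8, 10), so from here the quotients repeat a_1, ..., a_5; the period length is 5.
So sqrt(74) = [8; (1, 1, 1, 1, 16)] with period length k = 5.
k is odd, so (p_{k-1}, q_{k-1}) only solves x^2 - 74y^2 = -1 and the fundamental solution of x^2 - 74y^2 = 1 is (p_{2k-1}, q_{2k-1}) = (p_9, q_9); compute convergents through index 9, running through the period twice.
Convergents (p_i = a_i*p_{i-1} + p_{i-2}, q_i = a_i*q_{i-1} + q_{i-2} with p_{-2}=0, p_{-1}=1, q_{-2}=1, q_{-1}=0):
  i=0: a_0=8, p_0 = 8*1 + 0 = 8, q_0 = 8*0 + 1 = 1.
  i=1: a_1=1, p_1 = 1*8 + 1 = 9, q_1 = 1*1 + 0 = 1.
  i=2: a_2=1, p_2 = 1*9 + 8 = 17, q_2 = 1*1 + 1 = 2.
  i=3: a_3=1, p_3 = 1*17 + 9 = 26, q_3 = 1*2 + 1 = 3.
  i=4: a_4=1, p_4 = 1*26 + 17 = 43, q_4 = 1*3 + 2 = 5.
  i=5: a_5=16, p_5 = 16*43 + 26 = 714, q_5 = 16*5 + 3 = 83.
  i=6: a_6=1, p_6 = 1*714 + 43 = 757, q_6 = 1*83 + 5 = 88.
  i=7: a_7=1, p_7 = 1*757 + 714 = 1471, q_7 = 1*88 + 83 = 171.
  i=8: a_8=1, p_8 = 1*1471 + 757 = 2228, q_8 = 1*171 + 88 = 259.
  i=9: a_9=1, p_9 = 1*2228 + 1471 = 3699, q_9 = 1*259 + 171 = 430.
Indeed p_4^2 - 74*q_4^2 = 1849 - 1850 = -1, not +1.
Check: 3699^2 - 74*430^2 = 13682601 - 13682600 = 1, so (x, y) = (3699, 430) solves the equation, and by the theorem it is the least positive solution.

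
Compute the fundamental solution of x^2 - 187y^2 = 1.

First expand sqrt(187) as a continued fraction. With x_i = (sqrt(187) + m_i)/d_i and (m_0, d_0) = (0, 1): a_0 = floor(sqrt(187)) = 13, since 13^2 = 169 <= 187 < 196 = 14^2.
Iterate m_{i+1} = d_i*a_i - m_i, d_{i+1} = (187 - m_{i+1}^2)/d_i, a_{i+1} = floor((a_0 + m_{i+1})/d_{i+1}):
  m_1 = 1*13 - 0 = 13, d_1 = (187 - 13^2)/1 = 18/1 = 18, a_1 = floor((13 + 13)/18) = 1.
  m_2 = 18*1 - 13 = 5, d_2 = (187 - 5^2)/18 = 162/18 = 9, a_2 = floor((13 + 5)/9) = 2.
  m_3 = 9*2 - 5 = 13, d_3 = (187 - 13^2)/9 = 18/9 = 2, a_3 = floor((13 + 13)/2) = 13.
  m_4 = 2*13 - 13 = 13, d_4 = (187 - 13^2)/2 = 18/2 = 9, a_4 = floor((13 + 13)/9) = 2.
  m_5 = 9*2 - 13 = 5, d_5 = (187 - 5^2)/9 = 162/9 = 18, a_5 = floor((13 + 5)/18) = 1.
  m_6 = 18*1 - 5 = 13, d_6 = (187 - 13^2)/18 = 18/18 = 1, a_6 = floor((13 + 13)/1) = 26.
  m_7 = 1*26 - 13 = 13, d_7 = (187 - 13^2)/1 = 18/1 = 18: (m_7, d_7) = (m_1, d_1) = (13, 18), so from here the quotients repeat a_1, ..., a_6; the period length is 6.
So sqrt(187) = [13; (1, 2, 13, 2, 1, 26)] with period length k = 6.
k is even, so the fundamental solution of x^2 - 187y^2 = 1 is (p_{k-1}, q_{k-1}) = (p_5, q_5); compute convergents through index 5.
Convergents (p_i = a_i*p_{i-1} + p_{i-2}, q_i = a_i*q_{i-1} + q_{i-2} with p_{-2}=0, p_{-1}=1, q_{-2}=1, q_{-1}=0):
  i=0: a_0=13, p_0 = 13*1 + 0 = 13, q_0 = 13*0 + 1 = 1.
  i=1: a_1=1, p_1 = 1*13 + 1 = 14, q_1 = 1*1 + 0 = 1.
  i=2: a_2=2, p_2 = 2*14 + 13 = 41, q_2 = 2*1 + 1 = 3.
  i=3: a_3=13, p_3 = 13*41 + 14 = 547, q_3 = 13*3 + 1 = 40.
  i=4: a_4=2, p_4 = 2*547 + 41 = 1135, q_4 = 2*40 + 3 = 83.
  i=5: a_5=1, p_5 = 1*1135 + 547 = 1682, q_5 = 1*83 + 40 = 123.
Check: 1682^2 - 187*123^2 = 2829124 - 2829123 = 1, so (x, y) = (1682, 123) solves the equation, and by the theorem it is the least positive solution.

(x, y) = (1682, 123)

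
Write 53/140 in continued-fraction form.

[0; 2, 1, 1, 1, 3, 1, 3]

Run the Euclidean algorithm on 53 and 140; the successive quotients are the partial quotients a_0, a_1, ... (each step inverts the fractional part left over by the previous one):
  53 = 0*140 + 53, so a_0 = 0.
  140 = 2*53 + 34, so a_1 = 2.
  53 = 1*34 + 19, so a_2 = 1.
  34 = 1*19 + 15, so a_3 = 1.
  19 = 1*15 + 4, so a_4 = 1.
  15 = 3*4 + 3, so a_5 = 3.
  4 = 1*3 + 1, so a_6 = 1.
  3 = 3*1 + 0, so a_7 = 3.
The remainder reaches 0 after 8 divisions, so the expansion has 8 partial quotients, read off in order.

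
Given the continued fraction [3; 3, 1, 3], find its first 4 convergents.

3/1, 10/3, 13/4, 49/15

Using the convergent recurrence p_i = a_i*p_{i-1} + p_{i-2}, q_i = a_i*q_{i-1} + q_{i-2} with p_{-2}=0, p_{-1}=1, q_{-2}=1, q_{-1}=0:
  i=0: a_0=3, p_0 = 3*1 + 0 = 3, q_0 = 3*0 + 1 = 1.
  i=1: a_1=3, p_1 = 3*3 + 1 = 10, q_1 = 3*1 + 0 = 3.
  i=2: a_2=1, p_2 = 1*10 + 3 = 13, q_2 = 1*3 + 1 = 4.
  i=3: a_3=3, p_3 = 3*13 + 10 = 49, q_3 = 3*4 + 3 = 15.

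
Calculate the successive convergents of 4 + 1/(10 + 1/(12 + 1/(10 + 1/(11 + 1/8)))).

4/1, 41/10, 496/121, 5001/1220, 55507/13541, 449057/109548

Using the convergent recurrence p_i = a_i*p_{i-1} + p_{i-2}, q_i = a_i*q_{i-1} + q_{i-2} with p_{-2}=0, p_{-1}=1, q_{-2}=1, q_{-1}=0:
  i=0: a_0=4, p_0 = 4*1 + 0 = 4, q_0 = 4*0 + 1 = 1.
  i=1: a_1=10, p_1 = 10*4 + 1 = 41, q_1 = 10*1 + 0 = 10.
  i=2: a_2=12, p_2 = 12*41 + 4 = 496, q_2 = 12*10 + 1 = 121.
  i=3: a_3=10, p_3 = 10*496 + 41 = 5001, q_3 = 10*121 + 10 = 1220.
  i=4: a_4=11, p_4 = 11*5001 + 496 = 55507, q_4 = 11*1220 + 121 = 13541.
  i=5: a_5=8, p_5 = 8*55507 + 5001 = 449057, q_5 = 8*13541 + 1220 = 109548.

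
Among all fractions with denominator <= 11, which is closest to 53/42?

Expand x = 53/42 as a continued fraction with the Euclidean algorithm:
  53 = 1*42 + 11, so a_0 = 1.
  42 = 3*11 + 9, so a_1 = 3.
  11 = 1*9 + 2, so a_2 = 1.
  9 = 4*2 + 1, so a_3 = 4.
  2 = 2*1 + 0, so a_4 = 2.
so x = [1; 3, 1, 4, 2].
Convergents (p_i = a_i*p_{i-1} + p_{i-2}, q_i = a_i*q_{i-1} + q_{i-2} with p_{-2}=0, p_{-1}=1, q_{-2}=1, q_{-1}=0), until the denominator exceeds 11:
  i=0: a_0=1, p_0 = 1*1 + 0 = 1, q_0 = 1*0 + 1 = 1.
  i=1: a_1=3, p_1 = 3*1 + 1 = 4, q_1 = 3*1 + 0 = 3.
  i=2: a_2=1, p_2 = 1*4 + 1 = 5, q_2 = 1*3 + 1 = 4.
  i=3: a_3=4, p_3 = 4*5 + 4 = 24, q_3 = 4*4 + 3 = 19.
q_3 = 19 > 11, so the last convergent with denominator <= 11 is p_2/q_2 = 5/4.
The closest fraction with denominator <= 11 is either p_2/q_2 or the intermediate fraction (k*p_2 + p_1)/(k*q_2 + q_1) with the largest k >= 1 whose denominator stays <= 11; these approach x as k grows, and every other convergent or intermediate fraction in range is farther away.
Largest k: floor((11 - q_1)/q_2) = floor((11 - 3)/4) = 2.
That gives (2*5 + 4)/(2*4 + 3) = 14/11.
Compare the errors: |x - 5/4| = |53*4 - 5*42|/(42*4) = 2/168, and |x - 14/11| = |53*11 - 14*42|/(42*11) = 5/462.
Cross-multiplying, 5*168 = 840 < 924 = 2*462, so 5/462 is smaller: the intermediate fraction 14/11 is closer to x than 5/4.

14/11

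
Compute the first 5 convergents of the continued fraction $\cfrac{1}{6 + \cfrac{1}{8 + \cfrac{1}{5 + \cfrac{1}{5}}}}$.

Using the convergent recurrence p_i = a_i*p_{i-1} + p_{i-2}, q_i = a_i*q_{i-1} + q_{i-2} with p_{-2}=0, p_{-1}=1, q_{-2}=1, q_{-1}=0:
  i=0: a_0=0, p_0 = 0*1 + 0 = 0, q_0 = 0*0 + 1 = 1.
  i=1: a_1=6, p_1 = 6*0 + 1 = 1, q_1 = 6*1 + 0 = 6.
  i=2: a_2=8, p_2 = 8*1 + 0 = 8, q_2 = 8*6 + 1 = 49.
  i=3: a_3=5, p_3 = 5*8 + 1 = 41, q_3 = 5*49 + 6 = 251.
  i=4: a_4=5, p_4 = 5*41 + 8 = 213, q_4 = 5*251 + 49 = 1304.

0/1, 1/6, 8/49, 41/251, 213/1304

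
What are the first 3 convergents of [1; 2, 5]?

1/1, 3/2, 16/11

Using the convergent recurrence p_i = a_i*p_{i-1} + p_{i-2}, q_i = a_i*q_{i-1} + q_{i-2} with p_{-2}=0, p_{-1}=1, q_{-2}=1, q_{-1}=0:
  i=0: a_0=1, p_0 = 1*1 + 0 = 1, q_0 = 1*0 + 1 = 1.
  i=1: a_1=2, p_1 = 2*1 + 1 = 3, q_1 = 2*1 + 0 = 2.
  i=2: a_2=5, p_2 = 5*3 + 1 = 16, q_2 = 5*2 + 1 = 11.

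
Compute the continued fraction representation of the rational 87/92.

Run the Euclidean algorithm on 87 and 92; the successive quotients are the partial quotients a_0, a_1, ... (each step inverts the fractional part left over by the previous one):
  87 = 0*92 + 87, so a_0 = 0.
  92 = 1*87 + 5, so a_1 = 1.
  87 = 17*5 + 2, so a_2 = 17.
  5 = 2*2 + 1, so a_3 = 2.
  2 = 2*1 + 0, so a_4 = 2.
The remainder reaches 0 after 5 divisions, so the expansion has 5 partial quotients, read off in order.

[0; 1, 17, 2, 2]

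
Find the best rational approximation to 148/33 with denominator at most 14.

Expand x = 148/33 as a continued fraction with the Euclidean algorithm:
  148 = 4*33 + 16, so a_0 = 4.
  33 = 2*16 + 1, so a_1 = 2.
  16 = 16*1 + 0, so a_2 = 16.
so x = [4; 2, 16].
Convergents (p_i = a_i*p_{i-1} + p_{i-2}, q_i = a_i*q_{i-1} + q_{i-2} with p_{-2}=0, p_{-1}=1, q_{-2}=1, q_{-1}=0), until the denominator exceeds 14:
  i=0: a_0=4, p_0 = 4*1 + 0 = 4, q_0 = 4*0 + 1 = 1.
  i=1: a_1=2, p_1 = 2*4 + 1 = 9, q_1 = 2*1 + 0 = 2.
  i=2: a_2=16, p_2 = 16*9 + 4 = 148, q_2 = 16*2 + 1 = 33.
q_2 = 33 > 14, so the last convergent with denominator <= 14 is p_1/q_1 = 9/2.
The closest fraction with denominator <= 14 is either p_1/q_1 or the intermediate fraction (k*p_1 + p_0)/(k*q_1 + q_0) with the largest k >= 1 whose denominator stays <= 14; these approach x as k grows, and every other convergent or intermediate fraction in range is farther away.
Largest k: floor((14 - q_0)/q_1) = floor((14 - 1)/2) = 6.
That gives (6*9 + 4)/(6*2 + 1) = 58/13.
Compare the errors: |x - 9/2| = |148*2 - 9*33|/(33*2) = 1/66, and |x - 58/13| = |148*13 - 58*33|/(33*13) = 10/429.
Cross-multiplying, 1*429 = 429 < 660 = 10*66, so 1/66 is smaller: the convergent 9/2 is closer to x than 58/13.

9/2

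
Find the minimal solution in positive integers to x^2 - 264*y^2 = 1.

(x, y) = (65, 4)

First expand sqrt(264) as a continued fraction. With x_i = (sqrt(264) + m_i)/d_i and (m_0, d_0) = (0, 1): a_0 = floor(sqrt(264)) = 16, since 16^2 = 256 <= 264 < 289 = 17^2.
Iterate m_{i+1} = d_i*a_i - m_i, d_{i+1} = (264 - m_{i+1}^2)/d_i, a_{i+1} = floor((a_0 + m_{i+1})/d_{i+1}):
  m_1 = 1*16 - 0 = 16, d_1 = (264 - 16^2)/1 = 8/1 = 8, a_1 = floor((16 + 16)/8) = 4.
  m_2 = 8*4 - 16 = 16, d_2 = (264 - 16^2)/8 = 8/8 = 1, a_2 = floor((16 + 16)/1) = 32.
  m_3 = 1*32 - 16 = 16, d_3 = (264 - 16^2)/1 = 8/1 = 8: (m_3, d_3) = (m_1, d_1) = (16, 8), so from here the quotients repeat a_1, a_2; the period length is 2.
So sqrt(264) = [16; (4, 32)] with period length k = 2.
k is even, so the fundamental solution of x^2 - 264y^2 = 1 is (p_{k-1}, q_{k-1}) = (p_1, q_1); compute convergents through index 1.
Convergents (p_i = a_i*p_{i-1} + p_{i-2}, q_i = a_i*q_{i-1} + q_{i-2} with p_{-2}=0, p_{-1}=1, q_{-2}=1, q_{-1}=0):
  i=0: a_0=16, p_0 = 16*1 + 0 = 16, q_0 = 16*0 + 1 = 1.
  i=1: a_1=4, p_1 = 4*16 + 1 = 65, q_1 = 4*1 + 0 = 4.
Check: 65^2 - 264*4^2 = 4225 - 4224 = 1, so (x, y) = (65, 4) solves the equation, and by the theorem it is the least positive solution.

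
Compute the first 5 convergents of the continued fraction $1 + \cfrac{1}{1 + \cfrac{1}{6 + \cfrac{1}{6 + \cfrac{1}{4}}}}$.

Using the convergent recurrence p_i = a_i*p_{i-1} + p_{i-2}, q_i = a_i*q_{i-1} + q_{i-2} with p_{-2}=0, p_{-1}=1, q_{-2}=1, q_{-1}=0:
  i=0: a_0=1, p_0 = 1*1 + 0 = 1, q_0 = 1*0 + 1 = 1.
  i=1: a_1=1, p_1 = 1*1 + 1 = 2, q_1 = 1*1 + 0 = 1.
  i=2: a_2=6, p_2 = 6*2 + 1 = 13, q_2 = 6*1 + 1 = 7.
  i=3: a_3=6, p_3 = 6*13 + 2 = 80, q_3 = 6*7 + 1 = 43.
  i=4: a_4=4, p_4 = 4*80 + 13 = 333, q_4 = 4*43 + 7 = 179.

1/1, 2/1, 13/7, 80/43, 333/179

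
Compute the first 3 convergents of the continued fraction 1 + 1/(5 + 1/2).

1/1, 6/5, 13/11

Using the convergent recurrence p_i = a_i*p_{i-1} + p_{i-2}, q_i = a_i*q_{i-1} + q_{i-2} with p_{-2}=0, p_{-1}=1, q_{-2}=1, q_{-1}=0:
  i=0: a_0=1, p_0 = 1*1 + 0 = 1, q_0 = 1*0 + 1 = 1.
  i=1: a_1=5, p_1 = 5*1 + 1 = 6, q_1 = 5*1 + 0 = 5.
  i=2: a_2=2, p_2 = 2*6 + 1 = 13, q_2 = 2*5 + 1 = 11.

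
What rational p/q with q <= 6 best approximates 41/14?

Expand x = 41/14 as a continued fraction with the Euclidean algorithm:
  41 = 2*14 + 13, so a_0 = 2.
  14 = 1*13 + 1, so a_1 = 1.
  13 = 13*1 + 0, so a_2 = 13.
so x = [2; 1, 13].
Convergents (p_i = a_i*p_{i-1} + p_{i-2}, q_i = a_i*q_{i-1} + q_{i-2} with p_{-2}=0, p_{-1}=1, q_{-2}=1, q_{-1}=0), until the denominator exceeds 6:
  i=0: a_0=2, p_0 = 2*1 + 0 = 2, q_0 = 2*0 + 1 = 1.
  i=1: a_1=1, p_1 = 1*2 + 1 = 3, q_1 = 1*1 + 0 = 1.
  i=2: a_2=13, p_2 = 13*3 + 2 = 41, q_2 = 13*1 + 1 = 14.
q_2 = 14 > 6, so the last convergent with denominator <= 6 is p_1/q_1 = 3/1.
The closest fraction with denominator <= 6 is either p_1/q_1 or the intermediate fraction (k*p_1 + p_0)/(k*q_1 + q_0) with the largest k >= 1 whose denominator stays <= 6; these approach x as k grows, and every other convergent or intermediate fraction in range is farther away.
Largest k: floor((6 - q_0)/q_1) = floor((6 - 1)/1) = 5.
That gives (5*3 + 2)/(5*1 + 1) = 17/6.
Compare the errors: |x - 3/1| = |41*1 - 3*14|/(14*1) = 1/14, and |x - 17/6| = |41*6 - 17*14|/(14*6) = 8/84.
Cross-multiplying, 1*84 = 84 < 112 = 8*14, so 1/14 is smaller: the convergent 3/1 is closer to x than 17/6.

3/1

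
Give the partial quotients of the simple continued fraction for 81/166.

[0; 2, 20, 4]

Run the Euclidean algorithm on 81 and 166; the successive quotients are the partial quotients a_0, a_1, ... (each step inverts the fractional part left over by the previous one):
  81 = 0*166 + 81, so a_0 = 0.
  166 = 2*81 + 4, so a_1 = 2.
  81 = 20*4 + 1, so a_2 = 20.
  4 = 4*1 + 0, so a_3 = 4.
The remainder reaches 0 after 4 divisions, so the expansion has 4 partial quotients, read off in order.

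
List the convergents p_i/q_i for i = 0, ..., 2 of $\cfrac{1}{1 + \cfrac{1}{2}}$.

0/1, 1/1, 2/3

Using the convergent recurrence p_i = a_i*p_{i-1} + p_{i-2}, q_i = a_i*q_{i-1} + q_{i-2} with p_{-2}=0, p_{-1}=1, q_{-2}=1, q_{-1}=0:
  i=0: a_0=0, p_0 = 0*1 + 0 = 0, q_0 = 0*0 + 1 = 1.
  i=1: a_1=1, p_1 = 1*0 + 1 = 1, q_1 = 1*1 + 0 = 1.
  i=2: a_2=2, p_2 = 2*1 + 0 = 2, q_2 = 2*1 + 1 = 3.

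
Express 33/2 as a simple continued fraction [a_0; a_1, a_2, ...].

Run the Euclidean algorithm on 33 and 2; the successive quotients are the partial quotients a_0, a_1, ... (each step inverts the fractional part left over by the previous one):
  33 = 16*2 + 1, so a_0 = 16.
  2 = 2*1 + 0, so a_1 = 2.
The remainder reaches 0 after 2 divisions, so the expansion has 2 partial quotients, read off in order.

[16; 2]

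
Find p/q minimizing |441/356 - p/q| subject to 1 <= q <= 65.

57/46

Expand x = 441/356 as a continued fraction with the Euclidean algorithm:
  441 = 1*356 + 85, so a_0 = 1.
  356 = 4*85 + 16, so a_1 = 4.
  85 = 5*16 + 5, so a_2 = 5.
  16 = 3*5 + 1, so a_3 = 3.
  5 = 5*1 + 0, so a_4 = 5.
so x = [1; 4, 5, 3, 5].
Convergents (p_i = a_i*p_{i-1} + p_{i-2}, q_i = a_i*q_{i-1} + q_{i-2} with p_{-2}=0, p_{-1}=1, q_{-2}=1, q_{-1}=0), until the denominator exceeds 65:
  i=0: a_0=1, p_0 = 1*1 + 0 = 1, q_0 = 1*0 + 1 = 1.
  i=1: a_1=4, p_1 = 4*1 + 1 = 5, q_1 = 4*1 + 0 = 4.
  i=2: a_2=5, p_2 = 5*5 + 1 = 26, q_2 = 5*4 + 1 = 21.
  i=3: a_3=3, p_3 = 3*26 + 5 = 83, q_3 = 3*21 + 4 = 67.
q_3 = 67 > 65, so the last convergent with denominator <= 65 is p_2/q_2 = 26/21.
The closest fraction with denominator <= 65 is either p_2/q_2 or the intermediate fraction (k*p_2 + p_1)/(k*q_2 + q_1) with the largest k >= 1 whose denominator stays <= 65; these approach x as k grows, and every other convergent or intermediate fraction in range is farther away.
Largest k: floor((65 - q_1)/q_2) = floor((65 - 4)/21) = 2.
That gives (2*26 + 5)/(2*21 + 4) = 57/46.
Compare the errors: |x - 26/21| = |441*21 - 26*356|/(356*21) = 5/7476, and |x - 57/46| = |441*46 - 57*356|/(356*46) = 6/16376.
Cross-multiplying, 6*7476 = 44856 < 81880 = 5*16376, so 6/16376 is smaller: the intermediate fraction 57/46 is closer to x than 26/21.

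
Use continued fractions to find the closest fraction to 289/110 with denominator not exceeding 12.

21/8

Expand x = 289/110 as a continued fraction with the Euclidean algorithm:
  289 = 2*110 + 69, so a_0 = 2.
  110 = 1*69 + 41, so a_1 = 1.
  69 = 1*41 + 28, so a_2 = 1.
  41 = 1*28 + 13, so a_3 = 1.
  28 = 2*13 + 2, so a_4 = 2.
  13 = 6*2 + 1, so a_5 = 6.
  2 = 2*1 + 0, so a_6 = 2.
so x = [2; 1, 1, 1, 2, 6, 2].
Convergents (p_i = a_i*p_{i-1} + p_{i-2}, q_i = a_i*q_{i-1} + q_{i-2} with p_{-2}=0, p_{-1}=1, q_{-2}=1, q_{-1}=0), until the denominator exceeds 12:
  i=0: a_0=2, p_0 = 2*1 + 0 = 2, q_0 = 2*0 + 1 = 1.
  i=1: a_1=1, p_1 = 1*2 + 1 = 3, q_1 = 1*1 + 0 = 1.
  i=2: a_2=1, p_2 = 1*3 + 2 = 5, q_2 = 1*1 + 1 = 2.
  i=3: a_3=1, p_3 = 1*5 + 3 = 8, q_3 = 1*2 + 1 = 3.
  i=4: a_4=2, p_4 = 2*8 + 5 = 21, q_4 = 2*3 + 2 = 8.
  i=5: a_5=6, p_5 = 6*21 + 8 = 134, q_5 = 6*8 + 3 = 51.
q_5 = 51 > 12, so the last convergent with denominator <= 12 is p_4/q_4 = 21/8.
The closest fraction with denominator <= 12 is either p_4/q_4 or the intermediate fraction (k*p_4 + p_3)/(k*q_4 + q_3) with the largest k >= 1 whose denominator stays <= 12; these approach x as k grows, and every other convergent or intermediate fraction in range is farther away.
Largest k: floor((12 - q_3)/q_4) = floor((12 - 3)/8) = 1.
That gives (1*21 + 8)/(1*8 + 3) = 29/11.
Compare the errors: |x - 21/8| = |289*8 - 21*110|/(110*8) = 2/880, and |x - 29/11| = |289*11 - 29*110|/(110*11) = 11/1210.
Cross-multiplying, 2*1210 = 2420 < 9680 = 11*880, so 2/880 is smaller: the convergent 21/8 is closer to x than 29/11.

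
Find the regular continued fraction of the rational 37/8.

Run the Euclidean algorithm on 37 and 8; the successive quotients are the partial quotients a_0, a_1, ... (each step inverts the fractional part left over by the previous one):
  37 = 4*8 + 5, so a_0 = 4.
  8 = 1*5 + 3, so a_1 = 1.
  5 = 1*3 + 2, so a_2 = 1.
  3 = 1*2 + 1, so a_3 = 1.
  2 = 2*1 + 0, so a_4 = 2.
The remainder reaches 0 after 5 divisions, so the expansion has 5 partial quotients, read off in order.

[4; 1, 1, 1, 2]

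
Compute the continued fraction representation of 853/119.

[7; 5, 1, 19]

Run the Euclidean algorithm on 853 and 119; the successive quotients are the partial quotients a_0, a_1, ... (each step inverts the fractional part left over by the previous one):
  853 = 7*119 + 20, so a_0 = 7.
  119 = 5*20 + 19, so a_1 = 5.
  20 = 1*19 + 1, so a_2 = 1.
  19 = 19*1 + 0, so a_3 = 19.
The remainder reaches 0 after 4 divisions, so the expansion has 4 partial quotients, read off in order.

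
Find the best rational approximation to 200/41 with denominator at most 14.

39/8

Expand x = 200/41 as a continued fraction with the Euclidean algorithm:
  200 = 4*41 + 36, so a_0 = 4.
  41 = 1*36 + 5, so a_1 = 1.
  36 = 7*5 + 1, so a_2 = 7.
  5 = 5*1 + 0, so a_3 = 5.
so x = [4; 1, 7, 5].
Convergents (p_i = a_i*p_{i-1} + p_{i-2}, q_i = a_i*q_{i-1} + q_{i-2} with p_{-2}=0, p_{-1}=1, q_{-2}=1, q_{-1}=0), until the denominator exceeds 14:
  i=0: a_0=4, p_0 = 4*1 + 0 = 4, q_0 = 4*0 + 1 = 1.
  i=1: a_1=1, p_1 = 1*4 + 1 = 5, q_1 = 1*1 + 0 = 1.
  i=2: a_2=7, p_2 = 7*5 + 4 = 39, q_2 = 7*1 + 1 = 8.
  i=3: a_3=5, p_3 = 5*39 + 5 = 200, q_3 = 5*8 + 1 = 41.
q_3 = 41 > 14, so the last convergent with denominator <= 14 is p_2/q_2 = 39/8.
The closest fraction with denominator <= 14 is either p_2/q_2 or the intermediate fraction (k*p_2 + p_1)/(k*q_2 + q_1) with the largest k >= 1 whose denominator stays <= 14; these approach x as k grows, and every other convergent or intermediate fraction in range is farther away.
Largest k: floor((14 - q_1)/q_2) = floor((14 - 1)/8) = 1.
That gives (1*39 + 5)/(1*8 + 1) = 44/9.
Compare the errors: |x - 39/8| = |200*8 - 39*41|/(41*8) = 1/328, and |x - 44/9| = |200*9 - 44*41|/(41*9) = 4/369.
Cross-multiplying, 1*369 = 369 < 1312 = 4*328, so 1/328 is smaller: the convergent 39/8 is closer to x than 44/9.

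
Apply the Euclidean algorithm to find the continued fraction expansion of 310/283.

[1; 10, 2, 13]

Run the Euclidean algorithm on 310 and 283; the successive quotients are the partial quotients a_0, a_1, ... (each step inverts the fractional part left over by the previous one):
  310 = 1*283 + 27, so a_0 = 1.
  283 = 10*27 + 13, so a_1 = 10.
  27 = 2*13 + 1, so a_2 = 2.
  13 = 13*1 + 0, so a_3 = 13.
The remainder reaches 0 after 4 divisions, so the expansion has 4 partial quotients, read off in order.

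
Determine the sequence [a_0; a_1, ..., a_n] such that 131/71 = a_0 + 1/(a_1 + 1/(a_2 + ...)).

Run the Euclidean algorithm on 131 and 71; the successive quotients are the partial quotients a_0, a_1, ... (each step inverts the fractional part left over by the previous one):
  131 = 1*71 + 60, so a_0 = 1.
  71 = 1*60 + 11, so a_1 = 1.
  60 = 5*11 + 5, so a_2 = 5.
  11 = 2*5 + 1, so a_3 = 2.
  5 = 5*1 + 0, so a_4 = 5.
The remainder reaches 0 after 5 divisions, so the expansion has 5 partial quotients, read off in order.

[1; 1, 5, 2, 5]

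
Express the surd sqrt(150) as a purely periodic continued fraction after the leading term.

Write x_i = (sqrt(150) + m_i)/d_i with (m_0, d_0) = (0, 1). a_0 = floor(sqrt(150)) = 12, since 12^2 = 144 <= 150 < 169 = 13^2.
Iterate m_{i+1} = d_i*a_i - m_i, d_{i+1} = (150 - m_{i+1}^2)/d_i, a_{i+1} = floor((a_0 + m_{i+1})/d_{i+1}):
  m_1 = 1*12 - 0 = 12, d_1 = (150 - 12^2)/1 = 6/1 = 6, a_1 = floor((12 + 12)/6) = 4.
  m_2 = 6*4 - 12 = 12, d_2 = (150 - 12^2)/6 = 6/6 = 1, a_2 = floor((12 + 12)/1) = 24.
  m_3 = 1*24 - 12 = 12, d_3 = (150 - 12^2)/1 = 6/1 = 6: (m_3, d_3) = (m_1, d_1) = (12, 6), so from here the quotients repeat a_1, a_2; the period length is 2.
Hence the expansion of sqrt(150) is a_0 = 12 followed by the repeating block 4, 24 (period 2).

[12; (4, 24)]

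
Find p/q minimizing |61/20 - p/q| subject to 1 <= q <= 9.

Expand x = 61/20 as a continued fraction with the Euclidean algorithm:
  61 = 3*20 + 1, so a_0 = 3.
  20 = 20*1 + 0, so a_1 = 20.
so x = [3; 20].
Convergents (p_i = a_i*p_{i-1} + p_{i-2}, q_i = a_i*q_{i-1} + q_{i-2} with p_{-2}=0, p_{-1}=1, q_{-2}=1, q_{-1}=0), until the denominator exceeds 9:
  i=0: a_0=3, p_0 = 3*1 + 0 = 3, q_0 = 3*0 + 1 = 1.
  i=1: a_1=20, p_1 = 20*3 + 1 = 61, q_1 = 20*1 + 0 = 20.
q_1 = 20 > 9, so the last convergent with denominator <= 9 is p_0/q_0 = 3/1.
The closest fraction with denominator <= 9 is either p_0/q_0 or the intermediate fraction (k*p_0 + p_{-1})/(k*q_0 + q_{-1}) with the largest k >= 1 whose denominator stays <= 9; these approach x as k grows, and every other convergent or intermediate fraction in range is farther away.
Largest k: floor((9 - q_{-1})/q_0) = floor((9 - 0)/1) = 9 (using the seeds p_{-1} = 1, q_{-1} = 0).
That gives (9*3 + 1)/(9*1 + 0) = 28/9.
Compare the errors: |x - 3/1| = |61*1 - 3*20|/(20*1) = 1/20, and |x - 28/9| = |61*9 - 28*20|/(20*9) = 11/180.
Cross-multiplying, 1*180 = 180 < 220 = 11*20, so 1/20 is smaller: the convergent 3/1 is closer to x than 28/9.

3/1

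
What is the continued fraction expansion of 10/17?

[0; 1, 1, 2, 3]

Run the Euclidean algorithm on 10 and 17; the successive quotients are the partial quotients a_0, a_1, ... (each step inverts the fractional part left over by the previous one):
  10 = 0*17 + 10, so a_0 = 0.
  17 = 1*10 + 7, so a_1 = 1.
  10 = 1*7 + 3, so a_2 = 1.
  7 = 2*3 + 1, so a_3 = 2.
  3 = 3*1 + 0, so a_4 = 3.
The remainder reaches 0 after 5 divisions, so the expansion has 5 partial quotients, read off in order.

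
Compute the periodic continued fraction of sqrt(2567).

Write x_i = (sqrt(2567) + m_i)/d_i with (m_0, d_0) = (0, 1). a_0 = floor(sqrt(2567)) = 50, since 50^2 = 2500 <= 2567 < 2601 = 51^2.
Iterate m_{i+1} = d_i*a_i - m_i, d_{i+1} = (2567 - m_{i+1}^2)/d_i, a_{i+1} = floor((a_0 + m_{i+1})/d_{i+1}):
  m_1 = 1*50 - 0 = 50, d_1 = (2567 - 50^2)/1 = 67/1 = 67, a_1 = floor((50 + 50)/67) = 1.
  m_2 = 67*1 - 50 = 17, d_2 = (2567 - 17^2)/67 = 2278/67 = 34, a_2 = floor((50 + 17)/34) = 1.
  m_3 = 34*1 - 17 = 17, d_3 = (2567 - 17^2)/34 = 2278/34 = 67, a_3 = floor((50 + 17)/67) = 1.
  m_4 = 67*1 - 17 = 50, d_4 = (2567 - 50^2)/67 = 67/67 = 1, a_4 = floor((50 + 50)/1) = 100.
  m_5 = 1*100 - 50 = 50, d_5 = (2567 - 50^2)/1 = 67/1 = 67: (m_5, d_5) = (m_1, d_1) = (50, 67), so from here the quotients repeat a_1, ..., a_4; the period length is 4.
Hence the expansion of sqrt(2567) is a_0 = 50 followed by the repeating block 1, 1, 1, 100 (period 4).

[50; (1, 1, 1, 100)]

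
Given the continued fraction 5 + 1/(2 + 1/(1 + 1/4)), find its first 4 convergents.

5/1, 11/2, 16/3, 75/14

Using the convergent recurrence p_i = a_i*p_{i-1} + p_{i-2}, q_i = a_i*q_{i-1} + q_{i-2} with p_{-2}=0, p_{-1}=1, q_{-2}=1, q_{-1}=0:
  i=0: a_0=5, p_0 = 5*1 + 0 = 5, q_0 = 5*0 + 1 = 1.
  i=1: a_1=2, p_1 = 2*5 + 1 = 11, q_1 = 2*1 + 0 = 2.
  i=2: a_2=1, p_2 = 1*11 + 5 = 16, q_2 = 1*2 + 1 = 3.
  i=3: a_3=4, p_3 = 4*16 + 11 = 75, q_3 = 4*3 + 2 = 14.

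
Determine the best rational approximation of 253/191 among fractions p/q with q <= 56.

Expand x = 253/191 as a continued fraction with the Euclidean algorithm:
  253 = 1*191 + 62, so a_0 = 1.
  191 = 3*62 + 5, so a_1 = 3.
  62 = 12*5 + 2, so a_2 = 12.
  5 = 2*2 + 1, so a_3 = 2.
  2 = 2*1 + 0, so a_4 = 2.
so x = [1; 3, 12, 2, 2].
Convergents (p_i = a_i*p_{i-1} + p_{i-2}, q_i = a_i*q_{i-1} + q_{i-2} with p_{-2}=0, p_{-1}=1, q_{-2}=1, q_{-1}=0), until the denominator exceeds 56:
  i=0: a_0=1, p_0 = 1*1 + 0 = 1, q_0 = 1*0 + 1 = 1.
  i=1: a_1=3, p_1 = 3*1 + 1 = 4, q_1 = 3*1 + 0 = 3.
  i=2: a_2=12, p_2 = 12*4 + 1 = 49, q_2 = 12*3 + 1 = 37.
  i=3: a_3=2, p_3 = 2*49 + 4 = 102, q_3 = 2*37 + 3 = 77.
q_3 = 77 > 56, so the last convergent with denominator <= 56 is p_2/q_2 = 49/37.
The closest fraction with denominator <= 56 is either p_2/q_2 or the intermediate fraction (k*p_2 + p_1)/(k*q_2 + q_1) with the largest k >= 1 whose denominator stays <= 56; these approach x as k grows, and every other convergent or intermediate fraction in range is farther away.
Largest k: floor((56 - q_1)/q_2) = floor((56 - 3)/37) = 1.
That gives (1*49 + 4)/(1*37 + 3) = 53/40.
Compare the errors: |x - 49/37| = |253*37 - 49*191|/(191*37) = 2/7067, and |x - 53/40| = |253*40 - 53*191|/(191*40) = 3/7640.
Cross-multiplying, 2*7640 = 15280 < 21201 = 3*7067, so 2/7067 is smaller: the convergent 49/37 is closer to x than 53/40.

49/37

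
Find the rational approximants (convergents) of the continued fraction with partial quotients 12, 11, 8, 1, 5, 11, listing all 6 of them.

12/1, 133/11, 1076/89, 1209/100, 7121/589, 79540/6579

Using the convergent recurrence p_i = a_i*p_{i-1} + p_{i-2}, q_i = a_i*q_{i-1} + q_{i-2} with p_{-2}=0, p_{-1}=1, q_{-2}=1, q_{-1}=0:
  i=0: a_0=12, p_0 = 12*1 + 0 = 12, q_0 = 12*0 + 1 = 1.
  i=1: a_1=11, p_1 = 11*12 + 1 = 133, q_1 = 11*1 + 0 = 11.
  i=2: a_2=8, p_2 = 8*133 + 12 = 1076, q_2 = 8*11 + 1 = 89.
  i=3: a_3=1, p_3 = 1*1076 + 133 = 1209, q_3 = 1*89 + 11 = 100.
  i=4: a_4=5, p_4 = 5*1209 + 1076 = 7121, q_4 = 5*100 + 89 = 589.
  i=5: a_5=11, p_5 = 11*7121 + 1209 = 79540, q_5 = 11*589 + 100 = 6579.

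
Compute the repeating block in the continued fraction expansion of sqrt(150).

[12; (4, 24)]

Write x_i = (sqrt(150) + m_i)/d_i with (m_0, d_0) = (0, 1). a_0 = floor(sqrt(150)) = 12, since 12^2 = 144 <= 150 < 169 = 13^2.
Iterate m_{i+1} = d_i*a_i - m_i, d_{i+1} = (150 - m_{i+1}^2)/d_i, a_{i+1} = floor((a_0 + m_{i+1})/d_{i+1}):
  m_1 = 1*12 - 0 = 12, d_1 = (150 - 12^2)/1 = 6/1 = 6, a_1 = floor((12 + 12)/6) = 4.
  m_2 = 6*4 - 12 = 12, d_2 = (150 - 12^2)/6 = 6/6 = 1, a_2 = floor((12 + 12)/1) = 24.
  m_3 = 1*24 - 12 = 12, d_3 = (150 - 12^2)/1 = 6/1 = 6: (m_3, d_3) = (m_1, d_1) = (12, 6), so from here the quotients repeat a_1, a_2; the period length is 2.
Hence the expansion of sqrt(150) is a_0 = 12 followed by the repeating block 4, 24 (period 2).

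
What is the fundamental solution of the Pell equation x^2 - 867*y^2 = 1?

First expand sqrt(867) as a continued fraction. With x_i = (sqrt(867) + m_i)/d_i and (m_0, d_0) = (0, 1): a_0 = floor(sqrt(867)) = 29, since 29^2 = 841 <= 867 < 900 = 30^2.
Iterate m_{i+1} = d_i*a_i - m_i, d_{i+1} = (867 - m_{i+1}^2)/d_i, a_{i+1} = floor((a_0 + m_{i+1})/d_{i+1}):
  m_1 = 1*29 - 0 = 29, d_1 = (867 - 29^2)/1 = 26/1 = 26, a_1 = floor((29 + 29)/26) = 2.
  m_2 = 26*2 - 29 = 23, d_2 = (867 - 23^2)/26 = 338/26 = 13, a_2 = floor((29 + 23)/13) = 4.
  m_3 = 13*4 - 23 = 29, d_3 = (867 - 29^2)/13 = 26/13 = 2, a_3 = floor((29 + 29)/2) = 29.
  m_4 = 2*29 - 29 = 29, d_4 = (867 - 29^2)/2 = 26/2 = 13, a_4 = floor((29 + 29)/13) = 4.
  m_5 = 13*4 - 29 = 23, d_5 = (867 - 23^2)/13 = 338/13 = 26, a_5 = floor((29 + 23)/26) = 2.
  m_6 = 26*2 - 23 = 29, d_6 = (867 - 29^2)/26 = 26/26 = 1, a_6 = floor((29 + 29)/1) = 58.
  m_7 = 1*58 - 29 = 29, d_7 = (867 - 29^2)/1 = 26/1 = 26: (m_7, d_7) = (m_1, d_1) = (29, 26), so from here the quotients repeat a_1, ..., a_6; the period length is 6.
So sqrt(867) = [29; (2, 4, 29, 4, 2, 58)] with period length k = 6.
k is even, so the fundamental solution of x^2 - 867y^2 = 1 is (p_{k-1}, q_{k-1}) = (p_5, q_5); compute convergents through index 5.
Convergents (p_i = a_i*p_{i-1} + p_{i-2}, q_i = a_i*q_{i-1} + q_{i-2} with p_{-2}=0, p_{-1}=1, q_{-2}=1, q_{-1}=0):
  i=0: a_0=29, p_0 = 29*1 + 0 = 29, q_0 = 29*0 + 1 = 1.
  i=1: a_1=2, p_1 = 2*29 + 1 = 59, q_1 = 2*1 + 0 = 2.
  i=2: a_2=4, p_2 = 4*59 + 29 = 265, q_2 = 4*2 + 1 = 9.
  i=3: a_3=29, p_3 = 29*265 + 59 = 7744, q_3 = 29*9 + 2 = 263.
  i=4: a_4=4, p_4 = 4*7744 + 265 = 31241, q_4 = 4*263 + 9 = 1061.
  i=5: a_5=2, p_5 = 2*31241 + 7744 = 70226, q_5 = 2*1061 + 263 = 2385.
Check: 70226^2 - 867*2385^2 = 4931691076 - 4931691075 = 1, so (x, y) = (70226, 2385) solves the equation, and by the theorem it is the least positive solution.

(x, y) = (70226, 2385)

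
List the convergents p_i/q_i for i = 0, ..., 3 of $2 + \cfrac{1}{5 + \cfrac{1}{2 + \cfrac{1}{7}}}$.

2/1, 11/5, 24/11, 179/82

Using the convergent recurrence p_i = a_i*p_{i-1} + p_{i-2}, q_i = a_i*q_{i-1} + q_{i-2} with p_{-2}=0, p_{-1}=1, q_{-2}=1, q_{-1}=0:
  i=0: a_0=2, p_0 = 2*1 + 0 = 2, q_0 = 2*0 + 1 = 1.
  i=1: a_1=5, p_1 = 5*2 + 1 = 11, q_1 = 5*1 + 0 = 5.
  i=2: a_2=2, p_2 = 2*11 + 2 = 24, q_2 = 2*5 + 1 = 11.
  i=3: a_3=7, p_3 = 7*24 + 11 = 179, q_3 = 7*11 + 5 = 82.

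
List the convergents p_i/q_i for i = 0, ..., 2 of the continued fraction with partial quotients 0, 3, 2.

0/1, 1/3, 2/7

Using the convergent recurrence p_i = a_i*p_{i-1} + p_{i-2}, q_i = a_i*q_{i-1} + q_{i-2} with p_{-2}=0, p_{-1}=1, q_{-2}=1, q_{-1}=0:
  i=0: a_0=0, p_0 = 0*1 + 0 = 0, q_0 = 0*0 + 1 = 1.
  i=1: a_1=3, p_1 = 3*0 + 1 = 1, q_1 = 3*1 + 0 = 3.
  i=2: a_2=2, p_2 = 2*1 + 0 = 2, q_2 = 2*3 + 1 = 7.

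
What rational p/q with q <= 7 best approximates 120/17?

Expand x = 120/17 as a continued fraction with the Euclidean algorithm:
  120 = 7*17 + 1, so a_0 = 7.
  17 = 17*1 + 0, so a_1 = 17.
so x = [7; 17].
Convergents (p_i = a_i*p_{i-1} + p_{i-2}, q_i = a_i*q_{i-1} + q_{i-2} with p_{-2}=0, p_{-1}=1, q_{-2}=1, q_{-1}=0), until the denominator exceeds 7:
  i=0: a_0=7, p_0 = 7*1 + 0 = 7, q_0 = 7*0 + 1 = 1.
  i=1: a_1=17, p_1 = 17*7 + 1 = 120, q_1 = 17*1 + 0 = 17.
q_1 = 17 > 7, so the last convergent with denominator <= 7 is p_0/q_0 = 7/1.
The closest fraction with denominator <= 7 is either p_0/q_0 or the intermediate fraction (k*p_0 + p_{-1})/(k*q_0 + q_{-1}) with the largest k >= 1 whose denominator stays <= 7; these approach x as k grows, and every other convergent or intermediate fraction in range is farther away.
Largest k: floor((7 - q_{-1})/q_0) = floor((7 - 0)/1) = 7 (using the seeds p_{-1} = 1, q_{-1} = 0).
That gives (7*7 + 1)/(7*1 + 0) = 50/7.
Compare the errors: |x - 7/1| = |120*1 - 7*17|/(17*1) = 1/17, and |x - 50/7| = |120*7 - 50*17|/(17*7) = 10/119.
Cross-multiplying, 1*119 = 119 < 170 = 10*17, so 1/17 is smaller: the convergent 7/1 is closer to x than 50/7.

7/1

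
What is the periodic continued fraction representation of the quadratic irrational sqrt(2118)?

[46; (46, 92)]

Write x_i = (sqrt(2118) + m_i)/d_i with (m_0, d_0) = (0, 1). a_0 = floor(sqrt(2118)) = 46, since 46^2 = 2116 <= 2118 < 2209 = 47^2.
Iterate m_{i+1} = d_i*a_i - m_i, d_{i+1} = (2118 - m_{i+1}^2)/d_i, a_{i+1} = floor((a_0 + m_{i+1})/d_{i+1}):
  m_1 = 1*46 - 0 = 46, d_1 = (2118 - 46^2)/1 = 2/1 = 2, a_1 = floor((46 + 46)/2) = 46.
  m_2 = 2*46 - 46 = 46, d_2 = (2118 - 46^2)/2 = 2/2 = 1, a_2 = floor((46 + 46)/1) = 92.
  m_3 = 1*92 - 46 = 46, d_3 = (2118 - 46^2)/1 = 2/1 = 2: (m_3, d_3) = (m_1, d_1) = (46, 2), so from here the quotients repeat a_1, a_2; the period length is 2.
Hence the expansion of sqrt(2118) is a_0 = 46 followed by the repeating block 46, 92 (period 2).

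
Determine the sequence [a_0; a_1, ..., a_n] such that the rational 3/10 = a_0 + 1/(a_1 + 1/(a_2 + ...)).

Run the Euclidean algorithm on 3 and 10; the successive quotients are the partial quotients a_0, a_1, ... (each step inverts the fractional part left over by the previous one):
  3 = 0*10 + 3, so a_0 = 0.
  10 = 3*3 + 1, so a_1 = 3.
  3 = 3*1 + 0, so a_2 = 3.
The remainder reaches 0 after 3 divisions, so the expansion has 3 partial quotients, read off in order.

[0; 3, 3]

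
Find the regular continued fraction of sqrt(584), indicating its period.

[24; (6, 48)]

Write x_i = (sqrt(584) + m_i)/d_i with (m_0, d_0) = (0, 1). a_0 = floor(sqrt(584)) = 24, since 24^2 = 576 <= 584 < 625 = 25^2.
Iterate m_{i+1} = d_i*a_i - m_i, d_{i+1} = (584 - m_{i+1}^2)/d_i, a_{i+1} = floor((a_0 + m_{i+1})/d_{i+1}):
  m_1 = 1*24 - 0 = 24, d_1 = (584 - 24^2)/1 = 8/1 = 8, a_1 = floor((24 + 24)/8) = 6.
  m_2 = 8*6 - 24 = 24, d_2 = (584 - 24^2)/8 = 8/8 = 1, a_2 = floor((24 + 24)/1) = 48.
  m_3 = 1*48 - 24 = 24, d_3 = (584 - 24^2)/1 = 8/1 = 8: (m_3, d_3) = (m_1, d_1) = (24, 8), so from here the quotients repeat a_1, a_2; the period length is 2.
Hence the expansion of sqrt(584) is a_0 = 24 followed by the repeating block 6, 48 (period 2).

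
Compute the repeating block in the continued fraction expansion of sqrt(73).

Write x_i = (sqrt(73) + m_i)/d_i with (m_0, d_0) = (0, 1). a_0 = floor(sqrt(73)) = 8, since 8^2 = 64 <= 73 < 81 = 9^2.
Iterate m_{i+1} = d_i*a_i - m_i, d_{i+1} = (73 - m_{i+1}^2)/d_i, a_{i+1} = floor((a_0 + m_{i+1})/d_{i+1}):
  m_1 = 1*8 - 0 = 8, d_1 = (73 - 8^2)/1 = 9/1 = 9, a_1 = floor((8 + 8)/9) = 1.
  m_2 = 9*1 - 8 = 1, d_2 = (73 - 1^2)/9 = 72/9 = 8, a_2 = floor((8 + 1)/8) = 1.
  m_3 = 8*1 - 1 = 7, d_3 = (73 - 7^2)/8 = 24/8 = 3, a_3 = floor((8 + 7)/3) = 5.
  m_4 = 3*5 - 7 = 8, d_4 = (73 - 8^2)/3 = 9/3 = 3, a_4 = floor((8 + 8)/3) = 5.
  m_5 = 3*5 - 8 = 7, d_5 = (73 - 7^2)/3 = 24/3 = 8, a_5 = floor((8 + 7)/8) = 1.
  m_6 = 8*1 - 7 = 1, d_6 = (73 - 1^2)/8 = 72/8 = 9, a_6 = floor((8 + 1)/9) = 1.
  m_7 = 9*1 - 1 = 8, d_7 = (73 - 8^2)/9 = 9/9 = 1, a_7 = floor((8 + 8)/1) = 16.
  m_8 = 1*16 - 8 = 8, d_8 = (73 - 8^2)/1 = 9/1 = 9: (m_8, d_8) = (m_1, d_1) = (8, 9), so from here the quotients repeat a_1, ..., a_7; the period length is 7.
Hence the expansion of sqrt(73) is a_0 = 8 followed by the repeating block 1, 1, 5, 5, 1, 1, 16 (period 7).

[8; (1, 1, 5, 5, 1, 1, 16)]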